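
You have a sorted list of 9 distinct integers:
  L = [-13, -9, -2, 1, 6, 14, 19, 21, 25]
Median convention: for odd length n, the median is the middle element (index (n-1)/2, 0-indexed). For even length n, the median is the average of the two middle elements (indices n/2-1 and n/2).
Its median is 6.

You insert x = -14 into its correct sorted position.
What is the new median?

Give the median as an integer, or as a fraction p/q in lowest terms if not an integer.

Answer: 7/2

Derivation:
Old list (sorted, length 9): [-13, -9, -2, 1, 6, 14, 19, 21, 25]
Old median = 6
Insert x = -14
Old length odd (9). Middle was index 4 = 6.
New length even (10). New median = avg of two middle elements.
x = -14: 0 elements are < x, 9 elements are > x.
New sorted list: [-14, -13, -9, -2, 1, 6, 14, 19, 21, 25]
New median = 7/2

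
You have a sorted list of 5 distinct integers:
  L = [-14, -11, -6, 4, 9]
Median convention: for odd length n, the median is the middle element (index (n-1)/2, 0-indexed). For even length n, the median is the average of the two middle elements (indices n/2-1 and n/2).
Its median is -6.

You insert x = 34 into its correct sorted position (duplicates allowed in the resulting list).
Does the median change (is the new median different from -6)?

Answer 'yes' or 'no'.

Answer: yes

Derivation:
Old median = -6
Insert x = 34
New median = -1
Changed? yes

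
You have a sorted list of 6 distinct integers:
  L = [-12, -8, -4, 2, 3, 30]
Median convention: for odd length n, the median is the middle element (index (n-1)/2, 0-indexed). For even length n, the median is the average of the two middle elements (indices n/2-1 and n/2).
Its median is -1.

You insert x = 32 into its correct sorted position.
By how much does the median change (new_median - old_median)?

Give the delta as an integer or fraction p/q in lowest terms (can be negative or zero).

Answer: 3

Derivation:
Old median = -1
After inserting x = 32: new sorted = [-12, -8, -4, 2, 3, 30, 32]
New median = 2
Delta = 2 - -1 = 3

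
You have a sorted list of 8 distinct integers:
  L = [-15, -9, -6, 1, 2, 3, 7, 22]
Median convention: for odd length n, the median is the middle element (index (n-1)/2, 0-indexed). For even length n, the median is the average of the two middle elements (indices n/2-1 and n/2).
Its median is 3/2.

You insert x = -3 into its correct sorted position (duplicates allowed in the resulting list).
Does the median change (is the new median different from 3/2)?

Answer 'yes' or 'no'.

Old median = 3/2
Insert x = -3
New median = 1
Changed? yes

Answer: yes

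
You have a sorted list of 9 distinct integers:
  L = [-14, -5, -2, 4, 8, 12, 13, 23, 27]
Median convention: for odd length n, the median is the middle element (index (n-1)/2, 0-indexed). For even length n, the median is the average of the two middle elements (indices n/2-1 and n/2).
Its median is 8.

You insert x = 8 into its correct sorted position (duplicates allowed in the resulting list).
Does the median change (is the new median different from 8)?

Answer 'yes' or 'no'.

Answer: no

Derivation:
Old median = 8
Insert x = 8
New median = 8
Changed? no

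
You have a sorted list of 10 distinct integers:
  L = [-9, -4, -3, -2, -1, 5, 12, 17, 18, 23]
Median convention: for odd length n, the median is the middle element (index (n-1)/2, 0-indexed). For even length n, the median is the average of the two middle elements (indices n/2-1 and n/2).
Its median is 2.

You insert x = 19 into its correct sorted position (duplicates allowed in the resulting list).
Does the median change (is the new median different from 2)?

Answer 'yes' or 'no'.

Old median = 2
Insert x = 19
New median = 5
Changed? yes

Answer: yes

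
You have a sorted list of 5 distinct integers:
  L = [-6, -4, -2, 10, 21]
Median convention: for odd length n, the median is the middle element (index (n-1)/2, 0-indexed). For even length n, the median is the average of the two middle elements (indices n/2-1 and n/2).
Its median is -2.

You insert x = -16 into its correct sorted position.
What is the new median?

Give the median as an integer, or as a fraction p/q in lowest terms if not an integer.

Answer: -3

Derivation:
Old list (sorted, length 5): [-6, -4, -2, 10, 21]
Old median = -2
Insert x = -16
Old length odd (5). Middle was index 2 = -2.
New length even (6). New median = avg of two middle elements.
x = -16: 0 elements are < x, 5 elements are > x.
New sorted list: [-16, -6, -4, -2, 10, 21]
New median = -3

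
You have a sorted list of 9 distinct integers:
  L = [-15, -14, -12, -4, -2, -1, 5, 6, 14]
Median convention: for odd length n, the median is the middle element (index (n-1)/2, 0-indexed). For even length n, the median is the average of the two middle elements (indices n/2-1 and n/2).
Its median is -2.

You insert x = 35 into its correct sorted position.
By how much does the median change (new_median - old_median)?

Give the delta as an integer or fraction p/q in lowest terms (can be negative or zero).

Answer: 1/2

Derivation:
Old median = -2
After inserting x = 35: new sorted = [-15, -14, -12, -4, -2, -1, 5, 6, 14, 35]
New median = -3/2
Delta = -3/2 - -2 = 1/2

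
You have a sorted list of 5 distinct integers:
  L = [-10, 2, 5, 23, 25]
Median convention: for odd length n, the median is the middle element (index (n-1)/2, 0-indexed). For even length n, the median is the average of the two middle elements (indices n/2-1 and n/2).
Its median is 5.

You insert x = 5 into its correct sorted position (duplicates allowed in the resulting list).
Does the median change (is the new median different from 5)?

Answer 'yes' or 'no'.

Old median = 5
Insert x = 5
New median = 5
Changed? no

Answer: no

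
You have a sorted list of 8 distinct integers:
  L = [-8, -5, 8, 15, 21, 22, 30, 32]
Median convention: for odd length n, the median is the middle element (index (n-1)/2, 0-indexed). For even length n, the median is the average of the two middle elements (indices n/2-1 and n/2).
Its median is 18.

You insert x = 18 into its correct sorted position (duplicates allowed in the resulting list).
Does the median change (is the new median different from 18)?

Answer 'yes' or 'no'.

Answer: no

Derivation:
Old median = 18
Insert x = 18
New median = 18
Changed? no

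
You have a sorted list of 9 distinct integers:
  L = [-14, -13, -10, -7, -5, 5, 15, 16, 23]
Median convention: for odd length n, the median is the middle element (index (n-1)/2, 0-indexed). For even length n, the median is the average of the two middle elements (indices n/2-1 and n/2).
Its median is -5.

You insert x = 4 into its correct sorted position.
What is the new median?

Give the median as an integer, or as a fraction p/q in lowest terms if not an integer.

Old list (sorted, length 9): [-14, -13, -10, -7, -5, 5, 15, 16, 23]
Old median = -5
Insert x = 4
Old length odd (9). Middle was index 4 = -5.
New length even (10). New median = avg of two middle elements.
x = 4: 5 elements are < x, 4 elements are > x.
New sorted list: [-14, -13, -10, -7, -5, 4, 5, 15, 16, 23]
New median = -1/2

Answer: -1/2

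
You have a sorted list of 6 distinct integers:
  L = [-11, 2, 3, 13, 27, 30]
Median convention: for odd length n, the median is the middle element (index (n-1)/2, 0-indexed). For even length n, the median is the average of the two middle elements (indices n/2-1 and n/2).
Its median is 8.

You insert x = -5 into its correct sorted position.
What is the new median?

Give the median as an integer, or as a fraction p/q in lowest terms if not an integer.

Old list (sorted, length 6): [-11, 2, 3, 13, 27, 30]
Old median = 8
Insert x = -5
Old length even (6). Middle pair: indices 2,3 = 3,13.
New length odd (7). New median = single middle element.
x = -5: 1 elements are < x, 5 elements are > x.
New sorted list: [-11, -5, 2, 3, 13, 27, 30]
New median = 3

Answer: 3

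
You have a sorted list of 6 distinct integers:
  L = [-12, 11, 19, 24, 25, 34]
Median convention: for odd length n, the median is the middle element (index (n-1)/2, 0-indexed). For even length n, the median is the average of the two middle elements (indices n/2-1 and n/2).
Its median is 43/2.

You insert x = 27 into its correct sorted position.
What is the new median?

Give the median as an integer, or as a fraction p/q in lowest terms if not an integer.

Old list (sorted, length 6): [-12, 11, 19, 24, 25, 34]
Old median = 43/2
Insert x = 27
Old length even (6). Middle pair: indices 2,3 = 19,24.
New length odd (7). New median = single middle element.
x = 27: 5 elements are < x, 1 elements are > x.
New sorted list: [-12, 11, 19, 24, 25, 27, 34]
New median = 24

Answer: 24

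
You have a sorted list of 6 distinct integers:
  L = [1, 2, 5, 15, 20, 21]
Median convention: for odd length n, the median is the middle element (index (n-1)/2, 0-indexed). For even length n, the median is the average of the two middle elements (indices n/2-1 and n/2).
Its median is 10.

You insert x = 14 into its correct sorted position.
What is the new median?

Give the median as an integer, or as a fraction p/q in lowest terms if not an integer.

Answer: 14

Derivation:
Old list (sorted, length 6): [1, 2, 5, 15, 20, 21]
Old median = 10
Insert x = 14
Old length even (6). Middle pair: indices 2,3 = 5,15.
New length odd (7). New median = single middle element.
x = 14: 3 elements are < x, 3 elements are > x.
New sorted list: [1, 2, 5, 14, 15, 20, 21]
New median = 14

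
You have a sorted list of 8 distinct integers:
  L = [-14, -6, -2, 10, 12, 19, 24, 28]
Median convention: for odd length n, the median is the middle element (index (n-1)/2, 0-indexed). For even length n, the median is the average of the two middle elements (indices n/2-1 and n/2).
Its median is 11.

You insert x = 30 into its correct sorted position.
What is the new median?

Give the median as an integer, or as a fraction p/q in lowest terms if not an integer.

Old list (sorted, length 8): [-14, -6, -2, 10, 12, 19, 24, 28]
Old median = 11
Insert x = 30
Old length even (8). Middle pair: indices 3,4 = 10,12.
New length odd (9). New median = single middle element.
x = 30: 8 elements are < x, 0 elements are > x.
New sorted list: [-14, -6, -2, 10, 12, 19, 24, 28, 30]
New median = 12

Answer: 12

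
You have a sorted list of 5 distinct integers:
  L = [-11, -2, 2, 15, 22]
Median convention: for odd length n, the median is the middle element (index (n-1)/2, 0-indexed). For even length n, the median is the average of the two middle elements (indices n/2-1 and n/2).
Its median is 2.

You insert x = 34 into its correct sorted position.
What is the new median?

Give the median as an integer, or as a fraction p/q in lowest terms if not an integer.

Answer: 17/2

Derivation:
Old list (sorted, length 5): [-11, -2, 2, 15, 22]
Old median = 2
Insert x = 34
Old length odd (5). Middle was index 2 = 2.
New length even (6). New median = avg of two middle elements.
x = 34: 5 elements are < x, 0 elements are > x.
New sorted list: [-11, -2, 2, 15, 22, 34]
New median = 17/2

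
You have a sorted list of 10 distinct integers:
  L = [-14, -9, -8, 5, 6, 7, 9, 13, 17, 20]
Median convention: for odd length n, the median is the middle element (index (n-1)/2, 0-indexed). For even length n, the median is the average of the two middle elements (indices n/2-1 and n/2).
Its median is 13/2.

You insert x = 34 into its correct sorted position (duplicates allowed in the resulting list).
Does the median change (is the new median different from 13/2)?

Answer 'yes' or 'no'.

Answer: yes

Derivation:
Old median = 13/2
Insert x = 34
New median = 7
Changed? yes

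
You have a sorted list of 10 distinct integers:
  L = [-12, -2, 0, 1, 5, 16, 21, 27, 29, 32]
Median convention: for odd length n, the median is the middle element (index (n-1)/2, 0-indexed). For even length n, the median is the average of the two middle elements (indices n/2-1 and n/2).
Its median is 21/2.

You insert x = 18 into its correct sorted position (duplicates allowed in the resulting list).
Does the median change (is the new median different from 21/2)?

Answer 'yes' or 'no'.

Answer: yes

Derivation:
Old median = 21/2
Insert x = 18
New median = 16
Changed? yes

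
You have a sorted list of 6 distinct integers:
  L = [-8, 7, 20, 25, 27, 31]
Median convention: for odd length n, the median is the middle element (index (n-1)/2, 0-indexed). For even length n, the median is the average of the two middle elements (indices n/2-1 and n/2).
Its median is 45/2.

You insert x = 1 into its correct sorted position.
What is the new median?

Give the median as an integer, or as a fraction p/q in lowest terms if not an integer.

Old list (sorted, length 6): [-8, 7, 20, 25, 27, 31]
Old median = 45/2
Insert x = 1
Old length even (6). Middle pair: indices 2,3 = 20,25.
New length odd (7). New median = single middle element.
x = 1: 1 elements are < x, 5 elements are > x.
New sorted list: [-8, 1, 7, 20, 25, 27, 31]
New median = 20

Answer: 20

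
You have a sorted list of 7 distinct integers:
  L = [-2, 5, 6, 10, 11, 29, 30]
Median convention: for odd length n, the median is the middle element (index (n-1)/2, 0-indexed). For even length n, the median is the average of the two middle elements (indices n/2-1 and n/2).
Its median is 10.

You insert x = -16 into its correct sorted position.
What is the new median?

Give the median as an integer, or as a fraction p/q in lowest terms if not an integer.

Old list (sorted, length 7): [-2, 5, 6, 10, 11, 29, 30]
Old median = 10
Insert x = -16
Old length odd (7). Middle was index 3 = 10.
New length even (8). New median = avg of two middle elements.
x = -16: 0 elements are < x, 7 elements are > x.
New sorted list: [-16, -2, 5, 6, 10, 11, 29, 30]
New median = 8

Answer: 8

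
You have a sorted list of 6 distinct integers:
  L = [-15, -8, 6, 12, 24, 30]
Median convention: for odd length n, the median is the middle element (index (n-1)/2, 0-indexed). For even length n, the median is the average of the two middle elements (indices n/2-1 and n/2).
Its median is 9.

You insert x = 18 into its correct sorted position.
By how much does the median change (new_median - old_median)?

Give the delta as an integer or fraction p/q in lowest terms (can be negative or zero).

Old median = 9
After inserting x = 18: new sorted = [-15, -8, 6, 12, 18, 24, 30]
New median = 12
Delta = 12 - 9 = 3

Answer: 3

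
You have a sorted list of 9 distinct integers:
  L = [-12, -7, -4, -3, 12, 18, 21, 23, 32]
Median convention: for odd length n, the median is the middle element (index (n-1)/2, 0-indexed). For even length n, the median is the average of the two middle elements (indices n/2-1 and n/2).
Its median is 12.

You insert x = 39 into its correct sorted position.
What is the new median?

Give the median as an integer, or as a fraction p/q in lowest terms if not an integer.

Old list (sorted, length 9): [-12, -7, -4, -3, 12, 18, 21, 23, 32]
Old median = 12
Insert x = 39
Old length odd (9). Middle was index 4 = 12.
New length even (10). New median = avg of two middle elements.
x = 39: 9 elements are < x, 0 elements are > x.
New sorted list: [-12, -7, -4, -3, 12, 18, 21, 23, 32, 39]
New median = 15

Answer: 15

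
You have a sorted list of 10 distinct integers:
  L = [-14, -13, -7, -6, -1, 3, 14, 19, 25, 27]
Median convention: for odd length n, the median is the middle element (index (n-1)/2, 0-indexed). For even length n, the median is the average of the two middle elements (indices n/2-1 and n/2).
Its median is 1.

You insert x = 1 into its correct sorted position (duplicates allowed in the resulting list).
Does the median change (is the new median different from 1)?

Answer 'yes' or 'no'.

Answer: no

Derivation:
Old median = 1
Insert x = 1
New median = 1
Changed? no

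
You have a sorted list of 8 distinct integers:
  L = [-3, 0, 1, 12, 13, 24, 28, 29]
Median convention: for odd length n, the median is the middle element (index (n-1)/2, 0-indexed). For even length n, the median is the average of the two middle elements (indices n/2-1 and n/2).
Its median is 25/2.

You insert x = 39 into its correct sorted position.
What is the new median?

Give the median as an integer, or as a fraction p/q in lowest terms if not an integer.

Old list (sorted, length 8): [-3, 0, 1, 12, 13, 24, 28, 29]
Old median = 25/2
Insert x = 39
Old length even (8). Middle pair: indices 3,4 = 12,13.
New length odd (9). New median = single middle element.
x = 39: 8 elements are < x, 0 elements are > x.
New sorted list: [-3, 0, 1, 12, 13, 24, 28, 29, 39]
New median = 13

Answer: 13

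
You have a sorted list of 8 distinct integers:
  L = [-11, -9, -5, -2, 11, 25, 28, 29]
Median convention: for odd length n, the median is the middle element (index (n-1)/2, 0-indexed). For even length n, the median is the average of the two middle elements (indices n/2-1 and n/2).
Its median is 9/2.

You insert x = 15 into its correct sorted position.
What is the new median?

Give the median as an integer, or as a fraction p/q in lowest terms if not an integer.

Answer: 11

Derivation:
Old list (sorted, length 8): [-11, -9, -5, -2, 11, 25, 28, 29]
Old median = 9/2
Insert x = 15
Old length even (8). Middle pair: indices 3,4 = -2,11.
New length odd (9). New median = single middle element.
x = 15: 5 elements are < x, 3 elements are > x.
New sorted list: [-11, -9, -5, -2, 11, 15, 25, 28, 29]
New median = 11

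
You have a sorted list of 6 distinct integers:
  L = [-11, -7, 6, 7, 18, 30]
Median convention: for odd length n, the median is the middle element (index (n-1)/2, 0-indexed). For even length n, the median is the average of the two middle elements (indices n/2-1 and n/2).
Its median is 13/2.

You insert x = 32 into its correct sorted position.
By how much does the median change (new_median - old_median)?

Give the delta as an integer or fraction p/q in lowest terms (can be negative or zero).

Old median = 13/2
After inserting x = 32: new sorted = [-11, -7, 6, 7, 18, 30, 32]
New median = 7
Delta = 7 - 13/2 = 1/2

Answer: 1/2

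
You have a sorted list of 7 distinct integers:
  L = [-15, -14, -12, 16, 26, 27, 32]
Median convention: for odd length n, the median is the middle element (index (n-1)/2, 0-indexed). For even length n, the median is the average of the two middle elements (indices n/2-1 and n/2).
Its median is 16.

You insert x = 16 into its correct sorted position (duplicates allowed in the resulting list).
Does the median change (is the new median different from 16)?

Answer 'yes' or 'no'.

Answer: no

Derivation:
Old median = 16
Insert x = 16
New median = 16
Changed? no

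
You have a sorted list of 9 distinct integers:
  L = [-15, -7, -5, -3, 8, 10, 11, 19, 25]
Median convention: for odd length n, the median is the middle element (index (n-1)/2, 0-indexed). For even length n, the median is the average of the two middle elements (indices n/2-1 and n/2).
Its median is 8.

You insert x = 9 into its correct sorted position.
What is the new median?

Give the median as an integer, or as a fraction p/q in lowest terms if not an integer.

Answer: 17/2

Derivation:
Old list (sorted, length 9): [-15, -7, -5, -3, 8, 10, 11, 19, 25]
Old median = 8
Insert x = 9
Old length odd (9). Middle was index 4 = 8.
New length even (10). New median = avg of two middle elements.
x = 9: 5 elements are < x, 4 elements are > x.
New sorted list: [-15, -7, -5, -3, 8, 9, 10, 11, 19, 25]
New median = 17/2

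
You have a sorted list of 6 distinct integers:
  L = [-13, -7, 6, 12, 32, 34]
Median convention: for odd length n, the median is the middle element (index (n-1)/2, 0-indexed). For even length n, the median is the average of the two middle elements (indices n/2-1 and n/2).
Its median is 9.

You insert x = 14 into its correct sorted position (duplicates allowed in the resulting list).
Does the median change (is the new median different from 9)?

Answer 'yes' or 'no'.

Answer: yes

Derivation:
Old median = 9
Insert x = 14
New median = 12
Changed? yes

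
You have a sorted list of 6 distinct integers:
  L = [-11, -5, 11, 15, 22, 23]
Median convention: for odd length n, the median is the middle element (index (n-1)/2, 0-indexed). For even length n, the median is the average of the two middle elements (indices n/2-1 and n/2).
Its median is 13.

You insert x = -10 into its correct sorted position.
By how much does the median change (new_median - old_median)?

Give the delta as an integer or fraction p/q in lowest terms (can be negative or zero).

Old median = 13
After inserting x = -10: new sorted = [-11, -10, -5, 11, 15, 22, 23]
New median = 11
Delta = 11 - 13 = -2

Answer: -2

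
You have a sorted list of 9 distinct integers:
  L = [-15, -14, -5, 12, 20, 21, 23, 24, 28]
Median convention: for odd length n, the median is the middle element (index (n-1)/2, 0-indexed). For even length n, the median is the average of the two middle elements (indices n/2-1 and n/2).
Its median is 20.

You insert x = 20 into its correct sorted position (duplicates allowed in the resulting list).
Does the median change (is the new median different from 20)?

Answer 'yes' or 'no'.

Answer: no

Derivation:
Old median = 20
Insert x = 20
New median = 20
Changed? no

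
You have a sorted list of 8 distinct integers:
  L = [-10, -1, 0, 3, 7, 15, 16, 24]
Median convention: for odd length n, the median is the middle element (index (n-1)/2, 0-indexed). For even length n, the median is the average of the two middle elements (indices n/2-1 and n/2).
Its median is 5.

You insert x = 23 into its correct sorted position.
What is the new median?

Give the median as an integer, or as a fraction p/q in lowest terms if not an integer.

Old list (sorted, length 8): [-10, -1, 0, 3, 7, 15, 16, 24]
Old median = 5
Insert x = 23
Old length even (8). Middle pair: indices 3,4 = 3,7.
New length odd (9). New median = single middle element.
x = 23: 7 elements are < x, 1 elements are > x.
New sorted list: [-10, -1, 0, 3, 7, 15, 16, 23, 24]
New median = 7

Answer: 7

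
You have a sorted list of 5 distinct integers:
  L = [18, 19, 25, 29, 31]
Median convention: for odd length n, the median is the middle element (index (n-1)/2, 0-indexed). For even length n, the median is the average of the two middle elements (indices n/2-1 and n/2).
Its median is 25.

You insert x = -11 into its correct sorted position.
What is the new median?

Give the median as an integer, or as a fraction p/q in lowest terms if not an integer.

Answer: 22

Derivation:
Old list (sorted, length 5): [18, 19, 25, 29, 31]
Old median = 25
Insert x = -11
Old length odd (5). Middle was index 2 = 25.
New length even (6). New median = avg of two middle elements.
x = -11: 0 elements are < x, 5 elements are > x.
New sorted list: [-11, 18, 19, 25, 29, 31]
New median = 22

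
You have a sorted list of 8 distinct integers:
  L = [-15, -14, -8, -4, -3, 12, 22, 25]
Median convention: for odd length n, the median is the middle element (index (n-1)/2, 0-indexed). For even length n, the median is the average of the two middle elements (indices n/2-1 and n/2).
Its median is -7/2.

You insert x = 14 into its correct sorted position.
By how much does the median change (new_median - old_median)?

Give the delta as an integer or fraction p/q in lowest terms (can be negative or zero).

Old median = -7/2
After inserting x = 14: new sorted = [-15, -14, -8, -4, -3, 12, 14, 22, 25]
New median = -3
Delta = -3 - -7/2 = 1/2

Answer: 1/2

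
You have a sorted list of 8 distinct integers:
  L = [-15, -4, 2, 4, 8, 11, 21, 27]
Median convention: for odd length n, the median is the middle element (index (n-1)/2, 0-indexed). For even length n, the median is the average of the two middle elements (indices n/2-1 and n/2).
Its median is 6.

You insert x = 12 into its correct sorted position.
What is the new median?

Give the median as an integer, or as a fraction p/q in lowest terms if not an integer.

Answer: 8

Derivation:
Old list (sorted, length 8): [-15, -4, 2, 4, 8, 11, 21, 27]
Old median = 6
Insert x = 12
Old length even (8). Middle pair: indices 3,4 = 4,8.
New length odd (9). New median = single middle element.
x = 12: 6 elements are < x, 2 elements are > x.
New sorted list: [-15, -4, 2, 4, 8, 11, 12, 21, 27]
New median = 8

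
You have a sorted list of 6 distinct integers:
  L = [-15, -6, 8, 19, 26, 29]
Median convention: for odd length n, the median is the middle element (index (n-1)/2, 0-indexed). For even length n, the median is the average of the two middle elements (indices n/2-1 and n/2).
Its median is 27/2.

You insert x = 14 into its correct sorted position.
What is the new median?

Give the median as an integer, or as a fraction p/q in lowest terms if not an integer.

Old list (sorted, length 6): [-15, -6, 8, 19, 26, 29]
Old median = 27/2
Insert x = 14
Old length even (6). Middle pair: indices 2,3 = 8,19.
New length odd (7). New median = single middle element.
x = 14: 3 elements are < x, 3 elements are > x.
New sorted list: [-15, -6, 8, 14, 19, 26, 29]
New median = 14

Answer: 14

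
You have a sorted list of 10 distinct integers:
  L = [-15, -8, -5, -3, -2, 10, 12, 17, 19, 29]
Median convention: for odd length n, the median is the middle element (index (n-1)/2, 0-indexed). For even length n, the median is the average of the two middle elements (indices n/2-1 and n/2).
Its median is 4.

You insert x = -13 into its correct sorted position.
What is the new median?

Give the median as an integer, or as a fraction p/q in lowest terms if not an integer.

Answer: -2

Derivation:
Old list (sorted, length 10): [-15, -8, -5, -3, -2, 10, 12, 17, 19, 29]
Old median = 4
Insert x = -13
Old length even (10). Middle pair: indices 4,5 = -2,10.
New length odd (11). New median = single middle element.
x = -13: 1 elements are < x, 9 elements are > x.
New sorted list: [-15, -13, -8, -5, -3, -2, 10, 12, 17, 19, 29]
New median = -2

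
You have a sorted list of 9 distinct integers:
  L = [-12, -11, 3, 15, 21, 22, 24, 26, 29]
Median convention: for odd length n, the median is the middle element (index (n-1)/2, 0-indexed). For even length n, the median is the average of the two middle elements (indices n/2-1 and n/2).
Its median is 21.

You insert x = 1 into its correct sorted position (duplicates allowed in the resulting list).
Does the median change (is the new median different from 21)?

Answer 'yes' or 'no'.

Old median = 21
Insert x = 1
New median = 18
Changed? yes

Answer: yes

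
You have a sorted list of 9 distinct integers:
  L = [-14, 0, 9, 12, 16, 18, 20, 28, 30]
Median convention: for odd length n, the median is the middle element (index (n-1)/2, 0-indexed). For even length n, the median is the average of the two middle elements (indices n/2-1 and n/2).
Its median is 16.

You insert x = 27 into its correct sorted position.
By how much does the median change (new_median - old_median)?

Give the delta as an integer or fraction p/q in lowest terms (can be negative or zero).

Old median = 16
After inserting x = 27: new sorted = [-14, 0, 9, 12, 16, 18, 20, 27, 28, 30]
New median = 17
Delta = 17 - 16 = 1

Answer: 1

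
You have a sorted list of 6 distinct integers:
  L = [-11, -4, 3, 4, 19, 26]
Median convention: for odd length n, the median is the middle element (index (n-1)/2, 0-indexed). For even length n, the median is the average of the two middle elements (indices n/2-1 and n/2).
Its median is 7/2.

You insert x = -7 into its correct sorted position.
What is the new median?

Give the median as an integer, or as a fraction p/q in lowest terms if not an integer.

Answer: 3

Derivation:
Old list (sorted, length 6): [-11, -4, 3, 4, 19, 26]
Old median = 7/2
Insert x = -7
Old length even (6). Middle pair: indices 2,3 = 3,4.
New length odd (7). New median = single middle element.
x = -7: 1 elements are < x, 5 elements are > x.
New sorted list: [-11, -7, -4, 3, 4, 19, 26]
New median = 3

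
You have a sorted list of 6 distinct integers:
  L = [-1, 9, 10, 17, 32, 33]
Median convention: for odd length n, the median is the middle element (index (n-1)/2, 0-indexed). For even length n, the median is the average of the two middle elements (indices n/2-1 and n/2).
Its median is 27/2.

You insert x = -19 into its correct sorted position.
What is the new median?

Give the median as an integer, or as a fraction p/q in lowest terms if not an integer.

Answer: 10

Derivation:
Old list (sorted, length 6): [-1, 9, 10, 17, 32, 33]
Old median = 27/2
Insert x = -19
Old length even (6). Middle pair: indices 2,3 = 10,17.
New length odd (7). New median = single middle element.
x = -19: 0 elements are < x, 6 elements are > x.
New sorted list: [-19, -1, 9, 10, 17, 32, 33]
New median = 10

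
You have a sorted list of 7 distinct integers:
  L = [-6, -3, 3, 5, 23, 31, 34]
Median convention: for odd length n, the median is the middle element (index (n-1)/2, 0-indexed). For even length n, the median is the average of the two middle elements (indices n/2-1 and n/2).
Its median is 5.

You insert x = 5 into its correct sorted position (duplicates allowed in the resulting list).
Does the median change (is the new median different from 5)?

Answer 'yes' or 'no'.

Old median = 5
Insert x = 5
New median = 5
Changed? no

Answer: no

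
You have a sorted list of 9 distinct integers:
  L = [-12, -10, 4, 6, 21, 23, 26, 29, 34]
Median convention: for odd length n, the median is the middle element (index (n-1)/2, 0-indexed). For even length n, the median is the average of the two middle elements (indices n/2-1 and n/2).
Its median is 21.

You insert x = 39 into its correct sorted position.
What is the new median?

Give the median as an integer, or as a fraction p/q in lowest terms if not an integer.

Old list (sorted, length 9): [-12, -10, 4, 6, 21, 23, 26, 29, 34]
Old median = 21
Insert x = 39
Old length odd (9). Middle was index 4 = 21.
New length even (10). New median = avg of two middle elements.
x = 39: 9 elements are < x, 0 elements are > x.
New sorted list: [-12, -10, 4, 6, 21, 23, 26, 29, 34, 39]
New median = 22

Answer: 22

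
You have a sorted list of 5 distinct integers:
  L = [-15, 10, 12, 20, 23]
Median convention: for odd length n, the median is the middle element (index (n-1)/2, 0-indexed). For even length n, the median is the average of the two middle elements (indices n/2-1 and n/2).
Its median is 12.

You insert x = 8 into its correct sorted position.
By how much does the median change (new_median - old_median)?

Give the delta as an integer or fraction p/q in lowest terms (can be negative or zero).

Old median = 12
After inserting x = 8: new sorted = [-15, 8, 10, 12, 20, 23]
New median = 11
Delta = 11 - 12 = -1

Answer: -1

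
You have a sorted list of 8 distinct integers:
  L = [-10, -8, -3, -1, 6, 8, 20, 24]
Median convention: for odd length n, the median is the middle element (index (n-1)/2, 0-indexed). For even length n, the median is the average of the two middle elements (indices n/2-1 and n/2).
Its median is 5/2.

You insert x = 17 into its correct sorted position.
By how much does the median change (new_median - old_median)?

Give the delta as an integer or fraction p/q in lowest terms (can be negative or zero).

Answer: 7/2

Derivation:
Old median = 5/2
After inserting x = 17: new sorted = [-10, -8, -3, -1, 6, 8, 17, 20, 24]
New median = 6
Delta = 6 - 5/2 = 7/2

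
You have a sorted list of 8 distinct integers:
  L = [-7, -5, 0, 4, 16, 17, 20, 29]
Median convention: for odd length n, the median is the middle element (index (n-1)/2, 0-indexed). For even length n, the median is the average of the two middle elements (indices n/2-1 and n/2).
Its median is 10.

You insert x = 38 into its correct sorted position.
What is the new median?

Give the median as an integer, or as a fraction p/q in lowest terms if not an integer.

Old list (sorted, length 8): [-7, -5, 0, 4, 16, 17, 20, 29]
Old median = 10
Insert x = 38
Old length even (8). Middle pair: indices 3,4 = 4,16.
New length odd (9). New median = single middle element.
x = 38: 8 elements are < x, 0 elements are > x.
New sorted list: [-7, -5, 0, 4, 16, 17, 20, 29, 38]
New median = 16

Answer: 16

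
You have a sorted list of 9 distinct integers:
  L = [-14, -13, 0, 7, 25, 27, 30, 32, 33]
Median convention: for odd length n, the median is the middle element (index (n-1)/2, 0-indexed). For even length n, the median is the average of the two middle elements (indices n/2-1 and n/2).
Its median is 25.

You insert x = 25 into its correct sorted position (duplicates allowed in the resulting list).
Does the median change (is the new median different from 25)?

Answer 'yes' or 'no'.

Old median = 25
Insert x = 25
New median = 25
Changed? no

Answer: no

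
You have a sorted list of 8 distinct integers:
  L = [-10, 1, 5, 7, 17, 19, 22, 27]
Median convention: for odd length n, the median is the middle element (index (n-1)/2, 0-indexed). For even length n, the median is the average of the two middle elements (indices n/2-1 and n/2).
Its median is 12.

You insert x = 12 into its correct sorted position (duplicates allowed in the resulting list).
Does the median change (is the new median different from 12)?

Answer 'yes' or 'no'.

Old median = 12
Insert x = 12
New median = 12
Changed? no

Answer: no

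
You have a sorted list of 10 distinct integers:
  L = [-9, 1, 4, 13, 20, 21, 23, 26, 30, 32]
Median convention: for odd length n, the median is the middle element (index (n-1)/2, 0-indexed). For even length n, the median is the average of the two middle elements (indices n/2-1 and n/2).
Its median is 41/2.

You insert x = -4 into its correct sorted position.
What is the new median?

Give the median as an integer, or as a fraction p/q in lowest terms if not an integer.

Old list (sorted, length 10): [-9, 1, 4, 13, 20, 21, 23, 26, 30, 32]
Old median = 41/2
Insert x = -4
Old length even (10). Middle pair: indices 4,5 = 20,21.
New length odd (11). New median = single middle element.
x = -4: 1 elements are < x, 9 elements are > x.
New sorted list: [-9, -4, 1, 4, 13, 20, 21, 23, 26, 30, 32]
New median = 20

Answer: 20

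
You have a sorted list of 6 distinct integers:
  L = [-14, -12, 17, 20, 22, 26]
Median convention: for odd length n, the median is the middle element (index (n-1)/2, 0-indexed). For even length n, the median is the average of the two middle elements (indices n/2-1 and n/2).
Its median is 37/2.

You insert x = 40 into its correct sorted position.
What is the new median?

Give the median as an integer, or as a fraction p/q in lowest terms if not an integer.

Answer: 20

Derivation:
Old list (sorted, length 6): [-14, -12, 17, 20, 22, 26]
Old median = 37/2
Insert x = 40
Old length even (6). Middle pair: indices 2,3 = 17,20.
New length odd (7). New median = single middle element.
x = 40: 6 elements are < x, 0 elements are > x.
New sorted list: [-14, -12, 17, 20, 22, 26, 40]
New median = 20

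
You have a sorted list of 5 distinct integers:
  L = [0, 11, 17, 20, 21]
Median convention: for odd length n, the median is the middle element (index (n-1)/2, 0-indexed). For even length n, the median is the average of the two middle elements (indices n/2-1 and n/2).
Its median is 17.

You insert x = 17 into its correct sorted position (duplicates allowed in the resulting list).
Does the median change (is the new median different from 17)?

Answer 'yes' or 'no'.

Old median = 17
Insert x = 17
New median = 17
Changed? no

Answer: no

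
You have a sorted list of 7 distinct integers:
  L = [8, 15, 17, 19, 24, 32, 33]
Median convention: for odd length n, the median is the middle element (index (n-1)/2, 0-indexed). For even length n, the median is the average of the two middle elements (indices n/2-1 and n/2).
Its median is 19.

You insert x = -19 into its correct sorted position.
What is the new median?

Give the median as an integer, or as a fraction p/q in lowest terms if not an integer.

Old list (sorted, length 7): [8, 15, 17, 19, 24, 32, 33]
Old median = 19
Insert x = -19
Old length odd (7). Middle was index 3 = 19.
New length even (8). New median = avg of two middle elements.
x = -19: 0 elements are < x, 7 elements are > x.
New sorted list: [-19, 8, 15, 17, 19, 24, 32, 33]
New median = 18

Answer: 18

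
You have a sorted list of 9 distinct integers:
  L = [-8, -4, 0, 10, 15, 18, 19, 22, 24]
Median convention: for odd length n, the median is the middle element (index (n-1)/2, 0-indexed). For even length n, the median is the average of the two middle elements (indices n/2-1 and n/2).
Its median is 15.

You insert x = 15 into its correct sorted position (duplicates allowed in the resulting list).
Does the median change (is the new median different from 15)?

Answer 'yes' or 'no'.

Answer: no

Derivation:
Old median = 15
Insert x = 15
New median = 15
Changed? no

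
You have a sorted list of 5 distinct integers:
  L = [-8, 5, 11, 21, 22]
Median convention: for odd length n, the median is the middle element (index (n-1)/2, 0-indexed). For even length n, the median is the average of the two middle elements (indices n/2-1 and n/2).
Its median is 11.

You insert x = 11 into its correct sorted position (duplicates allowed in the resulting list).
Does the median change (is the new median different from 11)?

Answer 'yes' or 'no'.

Old median = 11
Insert x = 11
New median = 11
Changed? no

Answer: no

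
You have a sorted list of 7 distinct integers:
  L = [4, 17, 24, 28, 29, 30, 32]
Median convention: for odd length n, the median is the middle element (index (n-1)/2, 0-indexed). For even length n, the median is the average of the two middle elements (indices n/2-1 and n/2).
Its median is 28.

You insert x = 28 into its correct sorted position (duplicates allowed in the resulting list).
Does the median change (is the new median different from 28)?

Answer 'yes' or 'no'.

Old median = 28
Insert x = 28
New median = 28
Changed? no

Answer: no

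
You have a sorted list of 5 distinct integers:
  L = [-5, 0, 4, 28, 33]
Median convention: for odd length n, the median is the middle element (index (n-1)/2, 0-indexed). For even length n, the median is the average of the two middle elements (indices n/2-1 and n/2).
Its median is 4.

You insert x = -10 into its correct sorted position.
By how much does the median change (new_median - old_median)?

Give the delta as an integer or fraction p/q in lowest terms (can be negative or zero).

Answer: -2

Derivation:
Old median = 4
After inserting x = -10: new sorted = [-10, -5, 0, 4, 28, 33]
New median = 2
Delta = 2 - 4 = -2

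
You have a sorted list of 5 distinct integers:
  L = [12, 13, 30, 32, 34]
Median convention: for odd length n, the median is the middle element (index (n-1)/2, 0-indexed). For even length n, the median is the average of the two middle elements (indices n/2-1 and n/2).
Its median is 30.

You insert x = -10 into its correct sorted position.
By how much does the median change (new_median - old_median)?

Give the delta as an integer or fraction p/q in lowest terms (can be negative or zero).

Answer: -17/2

Derivation:
Old median = 30
After inserting x = -10: new sorted = [-10, 12, 13, 30, 32, 34]
New median = 43/2
Delta = 43/2 - 30 = -17/2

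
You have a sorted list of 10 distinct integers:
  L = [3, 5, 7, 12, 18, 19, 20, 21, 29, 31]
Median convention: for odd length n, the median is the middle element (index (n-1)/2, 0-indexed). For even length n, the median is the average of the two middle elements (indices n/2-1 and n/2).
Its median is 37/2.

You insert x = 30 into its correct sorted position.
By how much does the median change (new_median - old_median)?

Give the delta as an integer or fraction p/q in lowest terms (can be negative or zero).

Answer: 1/2

Derivation:
Old median = 37/2
After inserting x = 30: new sorted = [3, 5, 7, 12, 18, 19, 20, 21, 29, 30, 31]
New median = 19
Delta = 19 - 37/2 = 1/2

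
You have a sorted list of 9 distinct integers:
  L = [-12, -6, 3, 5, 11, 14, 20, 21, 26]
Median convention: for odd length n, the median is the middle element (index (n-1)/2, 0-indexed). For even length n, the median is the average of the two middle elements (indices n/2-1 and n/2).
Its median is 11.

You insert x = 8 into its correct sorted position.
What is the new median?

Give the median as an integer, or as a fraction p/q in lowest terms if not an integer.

Old list (sorted, length 9): [-12, -6, 3, 5, 11, 14, 20, 21, 26]
Old median = 11
Insert x = 8
Old length odd (9). Middle was index 4 = 11.
New length even (10). New median = avg of two middle elements.
x = 8: 4 elements are < x, 5 elements are > x.
New sorted list: [-12, -6, 3, 5, 8, 11, 14, 20, 21, 26]
New median = 19/2

Answer: 19/2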